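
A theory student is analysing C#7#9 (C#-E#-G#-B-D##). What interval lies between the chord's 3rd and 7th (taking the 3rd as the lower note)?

That puts E# below B.
From E# to B: 6 semitones over a fifth = diminished.

d5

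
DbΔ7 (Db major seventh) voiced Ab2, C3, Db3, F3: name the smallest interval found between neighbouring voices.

m2

Adjacent intervals: Ab2→C3 = major third; C3→Db3 = minor second; Db3→F3 = major third.
The smallest is C3 to Db3, a minor second (1 semitone).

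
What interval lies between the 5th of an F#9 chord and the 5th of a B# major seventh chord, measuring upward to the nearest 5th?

augmented fourth

The 5th of F#9 is C#; the 5th of B# major seventh is F##.
From C# to F##: 6 semitones over a fourth = augmented.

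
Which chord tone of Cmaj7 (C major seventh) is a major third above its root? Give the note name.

E

CΔ7 is spelled C E G B.
The root is C. A major third above C is E.
E is the chord's 3rd.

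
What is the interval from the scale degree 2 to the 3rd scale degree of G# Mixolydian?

major second

Spelling G# Mixolydian: G# A# B# C# D# E# F#.
Scale degree 2 = A#; 3rd degree = B#.
Counting 2 letters and 2 half steps from A# gives a major second.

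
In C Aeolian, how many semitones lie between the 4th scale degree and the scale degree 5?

The scale is C D Eb F G Ab Bb.
F up to G is a major second — 2 semitones.

2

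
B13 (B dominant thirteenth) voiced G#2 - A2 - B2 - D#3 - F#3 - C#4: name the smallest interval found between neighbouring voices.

Adjacent intervals: G#2→A2 = minor second; A2→B2 = major second; B2→D#3 = major third; D#3→F#3 = minor third; F#3→C#4 = perfect fifth.
The smallest is G#2 to A2, a minor second (1 semitone).

m2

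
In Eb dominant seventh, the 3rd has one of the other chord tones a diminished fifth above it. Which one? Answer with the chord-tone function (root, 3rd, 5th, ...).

Spelling the chord: Eb–G–Bb–Db.
The 3rd is G. A diminished fifth above G is Db.
Db is the chord's 7th.

7th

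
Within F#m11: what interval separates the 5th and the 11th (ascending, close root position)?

minor seventh

Spelling the chord: F#-A-C#-E-G#-B.
So we need the interval from C# up to B.
From C# to B: 10 semitones over a seventh = minor.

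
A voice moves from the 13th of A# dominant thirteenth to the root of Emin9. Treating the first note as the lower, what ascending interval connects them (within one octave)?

The 13th of A# dominant thirteenth is F##; the root of Emin9 is E.
F## up to E is 9 semitones, a whole step narrower than a major seventh, so the interval is diminished.

diminished seventh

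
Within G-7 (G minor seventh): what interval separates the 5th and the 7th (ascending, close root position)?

m3

Spelling the chord: G–B♭–D–F.
That puts D below F.
3 letter names make it a third; at 3 semitones (a half step narrower than major) the quality is minor.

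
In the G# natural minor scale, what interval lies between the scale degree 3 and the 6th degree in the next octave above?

The scale runs G# A# B C# D# E F#.
So we need the interval from B up to E.
Counting 11 letters and 17 half steps from B gives a perfect eleventh.

perfect 11th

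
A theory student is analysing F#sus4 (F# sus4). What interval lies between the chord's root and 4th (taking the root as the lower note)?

The chord tones of F#sus4 are F#, B, C#.
Root = F#; 4th = B.
F# up to B spans 4 letter names and 5 semitones — a perfect fourth.

perfect fourth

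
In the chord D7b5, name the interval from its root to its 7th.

D7b5: D-F#-Ab-C.
That puts D below C.
7 letter names make it a seventh; at 10 semitones (a half step narrower than major) the quality is minor.

minor seventh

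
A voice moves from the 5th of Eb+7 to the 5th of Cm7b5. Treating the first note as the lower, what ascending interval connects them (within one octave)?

diminished 6th

Eb+7 has B as its 5th, and Cm7b5 has Gb as its 5th.
B up to Gb is 7 semitones, a whole step narrower than a major sixth, so the interval is diminished.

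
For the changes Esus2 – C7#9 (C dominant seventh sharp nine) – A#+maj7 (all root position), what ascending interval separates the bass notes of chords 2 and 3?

The roots are C and A#.
From C to A#: 10 semitones over a sixth = augmented.

augmented sixth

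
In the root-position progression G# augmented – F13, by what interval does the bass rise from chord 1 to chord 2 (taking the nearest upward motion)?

The roots are G# and F.
G# up to F is 9 semitones, a whole step narrower than a major seventh, so the interval is diminished.

diminished 7th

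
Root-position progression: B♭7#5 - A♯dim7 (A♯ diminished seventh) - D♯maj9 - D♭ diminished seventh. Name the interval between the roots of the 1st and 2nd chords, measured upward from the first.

The roots are B♭ and A♯.
From B♭ to A♯: 12 semitones over a seventh = augmented.

A7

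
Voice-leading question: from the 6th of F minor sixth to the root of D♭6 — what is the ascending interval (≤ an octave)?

F minor sixth has D as its 6th, and D♭6 has D♭ as its root.
From D to D♭: 11 semitones over an octave = diminished.

diminished octave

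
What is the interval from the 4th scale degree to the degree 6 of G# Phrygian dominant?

m3

G# phrygian dominant: G# A B# C# D# E F#.
So we need the interval from C# up to E.
C# up to E is 3 semitones, a half step narrower than a major third, so the interval is minor.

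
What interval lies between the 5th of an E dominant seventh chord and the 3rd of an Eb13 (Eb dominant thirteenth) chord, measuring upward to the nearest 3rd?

The 5th of E dominant seventh is B; the 3rd of Eb13 (Eb dominant thirteenth) is G.
6 letter names make it a sixth; at 8 semitones (a half step narrower than major) the quality is minor.

minor sixth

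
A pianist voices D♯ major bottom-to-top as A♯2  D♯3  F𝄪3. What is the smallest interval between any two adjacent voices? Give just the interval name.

major third

Adjacent intervals: A♯2→D♯3 = perfect fourth; D♯3→F𝄪3 = major third.
The smallest is D♯3 to F𝄪3, a major third (4 semitones).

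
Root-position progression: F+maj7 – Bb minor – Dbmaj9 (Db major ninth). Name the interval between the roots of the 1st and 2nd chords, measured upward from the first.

The roots are F and Bb.
Counting 4 letters and 5 half steps from F gives a perfect fourth.

P4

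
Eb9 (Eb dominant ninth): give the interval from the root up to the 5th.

perfect fifth

The chord tones of Eb9 (Eb dominant ninth) are Eb G Bb Db F.
The root is Eb and the 5th is Bb.
Counting 5 letters and 7 half steps from Eb gives a perfect fifth.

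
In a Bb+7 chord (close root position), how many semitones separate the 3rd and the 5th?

Bbaug7 (Bb augmented seventh) is spelled Bb-D-F#-Ab.
D to F# is a major third: 4 semitones.

4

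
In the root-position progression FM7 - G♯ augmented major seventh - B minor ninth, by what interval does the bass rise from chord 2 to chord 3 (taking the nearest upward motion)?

The roots are G♯ and B.
From G♯ to B: 3 semitones over a third = minor.

minor 3rd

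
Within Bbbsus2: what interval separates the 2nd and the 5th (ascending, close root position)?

perfect fourth

Spelling the chord: Bbb–Cb–Fb.
The 2nd is Cb and the 5th is Fb.
Cb up to Fb spans 4 letter names and 5 semitones — a perfect fourth.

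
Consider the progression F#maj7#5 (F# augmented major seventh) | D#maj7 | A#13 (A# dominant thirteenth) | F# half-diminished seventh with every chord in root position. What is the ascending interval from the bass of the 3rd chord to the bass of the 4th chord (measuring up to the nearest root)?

The roots are A# and F#.
6 letter names make it a sixth; at 8 semitones (a half step narrower than major) the quality is minor.

minor sixth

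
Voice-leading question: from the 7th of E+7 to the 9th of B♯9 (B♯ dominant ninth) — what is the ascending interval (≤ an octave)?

augmented 7th

The 7th of E+7 is D; the 9th of B♯9 (B♯ dominant ninth) is C𝄪.
7 letter names make it a seventh; at 12 semitones (a half step wider than major) the quality is augmented.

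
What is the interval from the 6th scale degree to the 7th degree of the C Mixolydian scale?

minor second

Spelling the C Mixolydian scale: C D E F G A B♭.
The 6th scale degree is A and the 7th degree is B♭.
A up to B♭ is 1 semitone, a half step narrower than a major second, so the interval is minor.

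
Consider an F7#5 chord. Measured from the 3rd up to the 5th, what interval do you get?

major third

Spelling the chord: F–A–C♯–E♭.
3rd = A; 5th = C♯.
A up to C♯ spans 3 letter names and 4 semitones — a major third.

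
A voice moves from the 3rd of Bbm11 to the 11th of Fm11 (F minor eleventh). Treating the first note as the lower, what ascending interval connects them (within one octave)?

Bbm11 has Db as its 3rd, and Fm11 (F minor eleventh) has Bb as its 11th.
Db up to Bb spans 6 letter names and 9 semitones — a major sixth.

major sixth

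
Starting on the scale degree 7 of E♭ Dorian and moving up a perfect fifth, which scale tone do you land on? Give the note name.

Ab

The scale is E♭ F G♭ A♭ B♭ C D♭.
The scale degree 7 is D♭; a perfect fifth above that is A♭ — scale degree 4.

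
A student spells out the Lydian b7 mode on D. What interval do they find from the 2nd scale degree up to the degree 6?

D lydian dominant: D E F# G# A B C.
So we need the interval from E up to B.
E up to B spans 5 letter names and 7 semitones — a perfect fifth.

perfect fifth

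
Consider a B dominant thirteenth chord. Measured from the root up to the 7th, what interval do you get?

B13: B–D#–F#–A–C#–G#.
That puts B below A.
B up to A is 10 semitones, a half step narrower than a major seventh, so the interval is minor.

minor seventh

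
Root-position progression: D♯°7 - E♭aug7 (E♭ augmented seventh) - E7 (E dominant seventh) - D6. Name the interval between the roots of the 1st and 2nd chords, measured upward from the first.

diminished 2nd

The roots are D♯ and E♭.
2 letter names make it a second; at 0 semitones (a whole step narrower than major) the quality is diminished.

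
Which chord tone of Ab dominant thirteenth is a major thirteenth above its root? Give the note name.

F

Ab13 is spelled Ab–C–Eb–Gb–Bb–F.
The root is Ab. A major thirteenth above Ab is F.
F is the chord's 13th.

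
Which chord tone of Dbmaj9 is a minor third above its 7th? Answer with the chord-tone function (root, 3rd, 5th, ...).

9th

Dbmaj9: Db–F–Ab–C–Eb.
The 7th is C. A minor third above C is Eb.
Eb is the chord's 9th.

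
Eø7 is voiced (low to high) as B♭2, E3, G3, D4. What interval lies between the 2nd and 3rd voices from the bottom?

m3

Those voices are E3 and G3.
3 letter names make it a third; at 3 semitones (a half step narrower than major) the quality is minor.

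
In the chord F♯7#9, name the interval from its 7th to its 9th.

Spelling the chord: F♯-A♯-C♯-E-G𝄪.
So we need the interval from E up to G𝄪.
From E to G𝄪: 5 semitones over a third = augmented.

augmented third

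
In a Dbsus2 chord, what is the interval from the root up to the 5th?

perfect fifth

The chord tones of Dbsus2 are Db, Eb, Ab.
Root = Db; 5th = Ab.
Counting 5 letters and 7 half steps from Db gives a perfect fifth.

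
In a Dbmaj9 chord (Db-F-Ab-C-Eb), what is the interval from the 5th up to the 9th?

perfect fifth

That puts Ab below Eb.
Ab up to Eb spans 5 letter names and 7 semitones — a perfect fifth.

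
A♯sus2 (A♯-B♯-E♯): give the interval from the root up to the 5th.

Root = A♯; 5th = E♯.
Counting 5 letters and 7 half steps from A♯ gives a perfect fifth.

perfect 5th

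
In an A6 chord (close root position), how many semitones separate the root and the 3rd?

A6 (A major sixth) is spelled A-C#-E-F#.
A to C# is a major third: 4 semitones.

4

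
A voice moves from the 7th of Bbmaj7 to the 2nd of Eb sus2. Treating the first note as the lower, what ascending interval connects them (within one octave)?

minor sixth

The 7th of Bbmaj7 is A; the 2nd of Eb sus2 is F.
A up to F is 8 semitones, a half step narrower than a major sixth, so the interval is minor.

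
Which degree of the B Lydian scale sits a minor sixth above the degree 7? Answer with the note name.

F#

The scale is B C♯ D♯ E♯ F♯ G♯ A♯.
The degree 7 is A♯; a minor sixth above that is F♯ — scale degree 5.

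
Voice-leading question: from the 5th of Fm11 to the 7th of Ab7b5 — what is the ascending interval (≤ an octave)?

diminished fifth

The 5th of Fm11 is C; the 7th of Ab7b5 is Gb.
5 letter names make it a fifth; at 6 semitones (a half step narrower than perfect) the quality is diminished.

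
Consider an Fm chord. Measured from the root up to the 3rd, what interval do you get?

minor third

The chord tones of Fmin are F Ab C.
The root is F and the 3rd is Ab.
3 letter names make it a third; at 3 semitones (a half step narrower than major) the quality is minor.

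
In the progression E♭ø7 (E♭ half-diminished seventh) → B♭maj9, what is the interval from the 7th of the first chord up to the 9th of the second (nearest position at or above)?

E♭ø7 (E♭ half-diminished seventh) has D♭ as its 7th, and B♭maj9 has C as its 9th.
Counting 7 letters and 11 half steps from D♭ gives a major seventh.

major seventh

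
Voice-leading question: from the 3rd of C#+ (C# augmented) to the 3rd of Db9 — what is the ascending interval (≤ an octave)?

The 3rd of C#+ (C# augmented) is E#; the 3rd of Db9 is F.
E# up to F is 0 semitones, a whole step narrower than a major second, so the interval is diminished.

diminished 2nd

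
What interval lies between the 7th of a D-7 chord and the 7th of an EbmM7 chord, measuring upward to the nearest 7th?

The 7th of D-7 is C; the 7th of EbmM7 is D.
Counting 2 letters and 2 half steps from C gives a major second.

major 2nd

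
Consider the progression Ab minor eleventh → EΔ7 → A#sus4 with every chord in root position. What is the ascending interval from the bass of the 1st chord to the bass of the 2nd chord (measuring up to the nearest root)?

augmented 5th

The roots are Ab and E.
5 letter names make it a fifth; at 8 semitones (a half step wider than perfect) the quality is augmented.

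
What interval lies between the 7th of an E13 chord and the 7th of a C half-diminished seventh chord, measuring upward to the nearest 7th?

The 7th of E13 is D; the 7th of C half-diminished seventh is Bb.
D up to Bb is 8 semitones, a half step narrower than a major sixth, so the interval is minor.

minor 6th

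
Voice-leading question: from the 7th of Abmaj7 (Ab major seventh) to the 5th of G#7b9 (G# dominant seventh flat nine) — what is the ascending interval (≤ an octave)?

Abmaj7 (Ab major seventh) has G as its 7th, and G#7b9 (G# dominant seventh flat nine) has D# as its 5th.
G up to D# is 8 semitones, a half step wider than a perfect fifth, so the interval is augmented.

augmented fifth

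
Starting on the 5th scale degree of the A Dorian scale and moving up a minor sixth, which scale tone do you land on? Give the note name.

C

The scale is A B C D E F# G.
The 5th scale degree is E; a minor sixth above that is C — scale degree 3.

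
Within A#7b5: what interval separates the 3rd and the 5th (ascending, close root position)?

diminished third

A# dominant seventh flat five: A#–C##–E–G#.
That puts C## below E.
C## up to E is 2 semitones, a whole step narrower than a major third, so the interval is diminished.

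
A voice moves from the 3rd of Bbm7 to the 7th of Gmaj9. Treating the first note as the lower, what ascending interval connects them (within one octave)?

The 3rd of Bbm7 is Db; the 7th of Gmaj9 is F#.
3 letter names make it a third; at 5 semitones (a half step wider than major) the quality is augmented.

A3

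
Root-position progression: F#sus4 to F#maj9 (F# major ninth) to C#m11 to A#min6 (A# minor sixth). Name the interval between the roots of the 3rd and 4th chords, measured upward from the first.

The roots are C# and A#.
C# up to A# spans 6 letter names and 9 semitones — a major sixth.

major sixth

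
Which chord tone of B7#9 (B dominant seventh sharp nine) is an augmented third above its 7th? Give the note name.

C##

Spelling the chord: B-D♯-F♯-A-C𝄪.
The 7th is A. An augmented third above A is C𝄪.
C𝄪 is the chord's 9th.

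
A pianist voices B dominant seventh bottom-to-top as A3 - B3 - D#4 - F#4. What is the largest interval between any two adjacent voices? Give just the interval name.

major third

Adjacent intervals: A3→B3 = major second; B3→D#4 = major third; D#4→F#4 = minor third.
The largest is B3 to D#4, a major third (4 semitones).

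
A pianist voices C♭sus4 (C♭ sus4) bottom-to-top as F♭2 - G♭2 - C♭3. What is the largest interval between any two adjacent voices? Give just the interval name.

Adjacent intervals: F♭2→G♭2 = major second; G♭2→C♭3 = perfect fourth.
The largest is G♭2 to C♭3, a perfect fourth (5 semitones).

perfect fourth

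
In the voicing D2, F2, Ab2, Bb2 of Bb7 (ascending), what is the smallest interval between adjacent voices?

Adjacent intervals: D2→F2 = minor third; F2→Ab2 = minor third; Ab2→Bb2 = major second.
The smallest is Ab2 to Bb2, a major second (2 semitones).

major second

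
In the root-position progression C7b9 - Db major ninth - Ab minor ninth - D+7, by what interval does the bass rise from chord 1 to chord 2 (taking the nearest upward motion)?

The roots are C and Db.
C up to Db is 1 semitone, a half step narrower than a major second, so the interval is minor.

minor second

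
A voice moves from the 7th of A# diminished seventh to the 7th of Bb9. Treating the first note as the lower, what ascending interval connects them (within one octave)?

The 7th of A# diminished seventh is G; the 7th of Bb9 is Ab.
From G to Ab: 1 semitone over a second = minor.

m2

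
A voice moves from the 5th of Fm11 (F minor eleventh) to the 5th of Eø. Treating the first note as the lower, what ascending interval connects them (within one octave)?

minor 7th

Fm11 (F minor eleventh) has C as its 5th, and Eø has Bb as its 5th.
From C to Bb: 10 semitones over a seventh = minor.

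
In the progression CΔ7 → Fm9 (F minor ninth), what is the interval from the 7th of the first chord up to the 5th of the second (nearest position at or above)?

m2

CΔ7 has B as its 7th, and Fm9 (F minor ninth) has C as its 5th.
2 letter names make it a second; at 1 semitone (a half step narrower than major) the quality is minor.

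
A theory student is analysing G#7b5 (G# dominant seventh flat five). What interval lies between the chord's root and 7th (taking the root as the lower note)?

The chord tones of G#7b5 are G# B# D F#.
So we need the interval from G# up to F#.
7 letter names make it a seventh; at 10 semitones (a half step narrower than major) the quality is minor.

minor 7th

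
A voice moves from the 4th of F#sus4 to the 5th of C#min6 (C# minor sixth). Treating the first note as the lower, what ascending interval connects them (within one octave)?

The 4th of F#sus4 is B; the 5th of C#min6 (C# minor sixth) is G#.
Counting 6 letters and 9 half steps from B gives a major sixth.

major sixth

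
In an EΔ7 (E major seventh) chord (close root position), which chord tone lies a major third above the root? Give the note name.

G#

EΔ7 (E major seventh) is spelled E, G#, B, D#.
The root is E. A major third above E is G#.
G# is the chord's 3rd.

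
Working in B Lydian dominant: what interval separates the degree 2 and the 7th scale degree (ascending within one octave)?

minor sixth

The scale runs B C# D# E# F# G# A.
The degree 2 is C# and the 7th degree is A.
From C# to A: 8 semitones over a sixth = minor.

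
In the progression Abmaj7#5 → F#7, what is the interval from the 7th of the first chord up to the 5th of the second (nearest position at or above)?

Abmaj7#5 has G as its 7th, and F#7 has C# as its 5th.
4 letter names make it a fourth; at 6 semitones (a half step wider than perfect) the quality is augmented.

augmented 4th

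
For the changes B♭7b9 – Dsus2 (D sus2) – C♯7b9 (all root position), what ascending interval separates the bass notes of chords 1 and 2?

M3

The roots are B♭ and D.
B♭ up to D spans 3 letter names and 4 semitones — a major third.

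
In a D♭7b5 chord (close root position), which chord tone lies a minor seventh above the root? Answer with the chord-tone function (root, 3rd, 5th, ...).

7th

D♭ dominant seventh flat five: D♭-F-A𝄫-C♭.
The root is D♭. A minor seventh above D♭ is C♭.
C♭ is the chord's 7th.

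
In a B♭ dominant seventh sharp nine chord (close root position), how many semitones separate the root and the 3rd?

B♭7#9 is spelled B♭-D-F-A♭-C♯.
B♭ to D is a major third: 4 semitones.

4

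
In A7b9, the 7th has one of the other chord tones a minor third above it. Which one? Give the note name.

Bb

The chord tones of A dominant seventh flat nine are A–C#–E–G–Bb.
The 7th is G. A minor third above G is Bb.
Bb is the chord's 9th.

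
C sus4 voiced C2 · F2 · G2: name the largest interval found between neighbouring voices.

perfect fourth

Adjacent intervals: C2→F2 = perfect fourth; F2→G2 = major second.
The largest is C2 to F2, a perfect fourth (5 semitones).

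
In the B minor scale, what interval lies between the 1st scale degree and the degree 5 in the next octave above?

perfect twelfth

The scale runs B C# D E F# G A.
So we need the interval from B up to F#.
From B to F# is 19 semitones, exactly the perfect twelfth.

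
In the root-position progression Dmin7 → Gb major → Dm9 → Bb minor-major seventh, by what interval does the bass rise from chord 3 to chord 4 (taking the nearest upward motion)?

The roots are D and Bb.
D up to Bb is 8 semitones, a half step narrower than a major sixth, so the interval is minor.

m6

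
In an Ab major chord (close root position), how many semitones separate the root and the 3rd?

4

The chord tones of Ab major are Ab, C, Eb.
Ab to C is a major third: 4 semitones.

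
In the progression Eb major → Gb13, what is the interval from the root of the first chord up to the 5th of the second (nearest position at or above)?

The root of Eb major is Eb; the 5th of Gb13 is Db.
Eb up to Db is 10 semitones, a half step narrower than a major seventh, so the interval is minor.

m7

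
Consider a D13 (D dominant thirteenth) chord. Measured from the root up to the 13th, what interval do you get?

major 13th

The chord tones of D dominant thirteenth are D-F#-A-C-E-B.
The root is D and the 13th is B.
From D to B is 21 semitones, exactly the major thirteenth.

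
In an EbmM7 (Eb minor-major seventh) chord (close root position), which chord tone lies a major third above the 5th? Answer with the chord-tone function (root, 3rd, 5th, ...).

EbmM7 is spelled Eb–Gb–Bb–D.
The 5th is Bb. A major third above Bb is D.
D is the chord's 7th.

7th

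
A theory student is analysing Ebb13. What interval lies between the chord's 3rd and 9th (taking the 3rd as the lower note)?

Spelling the chord: Ebb-Gb-Bbb-Dbb-Fb-Cb.
The 3rd is Gb and the 9th is Fb.
From Gb to Fb: 10 semitones over a seventh = minor.

minor seventh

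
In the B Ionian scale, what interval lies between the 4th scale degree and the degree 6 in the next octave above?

B major: B C♯ D♯ E F♯ G♯ A♯.
So we need the interval from E up to G♯.
From E to G♯ is 16 semitones, exactly the major tenth.

M10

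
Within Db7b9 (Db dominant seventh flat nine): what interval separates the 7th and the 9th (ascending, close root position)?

The chord tones of Db7b9 are Db F Ab Cb Ebb.
7th = Cb; 9th = Ebb.
From Cb to Ebb: 3 semitones over a third = minor.

minor 3rd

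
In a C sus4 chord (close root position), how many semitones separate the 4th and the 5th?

2

Csus4 is spelled C-F-G.
F to G is a major second: 2 semitones.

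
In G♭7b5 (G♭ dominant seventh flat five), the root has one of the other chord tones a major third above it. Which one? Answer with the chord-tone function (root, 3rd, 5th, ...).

G♭7b5 (G♭ dominant seventh flat five): G♭, B♭, D𝄫, F♭.
The root is G♭. A major third above G♭ is B♭.
B♭ is the chord's 3rd.

3rd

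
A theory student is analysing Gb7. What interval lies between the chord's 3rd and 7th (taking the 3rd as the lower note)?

The chord tones of Gb7 are Gb-Bb-Db-Fb.
The 3rd is Bb and the 7th is Fb.
5 letter names make it a fifth; at 6 semitones (a half step narrower than perfect) the quality is diminished.
That tritone between 3rd and 7th is what gives the dominant seventh its pull toward resolution.

diminished 5th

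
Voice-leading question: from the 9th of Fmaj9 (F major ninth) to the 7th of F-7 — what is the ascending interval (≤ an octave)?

Fmaj9 (F major ninth) has G as its 9th, and F-7 has E♭ as its 7th.
G up to E♭ is 8 semitones, a half step narrower than a major sixth, so the interval is minor.

minor 6th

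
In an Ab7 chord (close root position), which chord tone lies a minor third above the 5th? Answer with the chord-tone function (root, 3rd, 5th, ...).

The chord tones of Ab7 are Ab–C–Eb–Gb.
The 5th is Eb. A minor third above Eb is Gb.
Gb is the chord's 7th.

7th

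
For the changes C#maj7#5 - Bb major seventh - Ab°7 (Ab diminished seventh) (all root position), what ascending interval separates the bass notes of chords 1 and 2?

diminished seventh

The roots are C# and Bb.
From C# to Bb: 9 semitones over a seventh = diminished.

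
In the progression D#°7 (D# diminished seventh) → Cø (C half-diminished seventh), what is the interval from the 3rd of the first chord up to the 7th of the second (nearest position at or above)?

diminished fourth

D#°7 (D# diminished seventh) has F# as its 3rd, and Cø (C half-diminished seventh) has Bb as its 7th.
From F# to Bb: 4 semitones over a fourth = diminished.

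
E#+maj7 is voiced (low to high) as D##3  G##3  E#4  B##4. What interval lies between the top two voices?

Those voices are E#4 and B##4.
From E# to B##: 8 semitones over a fifth = augmented.

augmented fifth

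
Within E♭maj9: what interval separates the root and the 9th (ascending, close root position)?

major 9th

Spelling the chord: E♭–G–B♭–D–F.
That puts E♭ below F.
Counting 9 letters and 14 half steps from E♭ gives a major ninth.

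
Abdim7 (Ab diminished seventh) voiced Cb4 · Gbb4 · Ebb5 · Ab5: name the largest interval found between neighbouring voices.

major 6th

Adjacent intervals: Cb4→Gbb4 = diminished fifth; Gbb4→Ebb5 = major sixth; Ebb5→Ab5 = augmented fourth.
The largest is Gbb4 to Ebb5, a major sixth (9 semitones).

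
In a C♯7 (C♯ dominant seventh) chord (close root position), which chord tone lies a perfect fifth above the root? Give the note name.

G#

C♯7: C♯ E♯ G♯ B.
The root is C♯. A perfect fifth above C♯ is G♯.
G♯ is the chord's 5th.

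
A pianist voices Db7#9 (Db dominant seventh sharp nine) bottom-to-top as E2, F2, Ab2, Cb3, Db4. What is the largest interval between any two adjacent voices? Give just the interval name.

major ninth

Adjacent intervals: E2→F2 = minor second; F2→Ab2 = minor third; Ab2→Cb3 = minor third; Cb3→Db4 = major ninth.
The largest is Cb3 to Db4, a major ninth (14 semitones).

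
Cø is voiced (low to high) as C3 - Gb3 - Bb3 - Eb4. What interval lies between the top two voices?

perfect 4th

Those voices are Bb3 and Eb4.
Bb up to Eb spans 4 letter names and 5 semitones — a perfect fourth.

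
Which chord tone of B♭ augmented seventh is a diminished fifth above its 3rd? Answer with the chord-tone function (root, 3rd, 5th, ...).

7th

Spelling the chord: B♭ D F♯ A♭.
The 3rd is D. A diminished fifth above D is A♭.
A♭ is the chord's 7th.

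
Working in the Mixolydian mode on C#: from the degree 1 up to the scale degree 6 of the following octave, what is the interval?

major thirteenth

Spelling the Mixolydian mode on C#: C# D# E# F# G# A# B.
Degree 1 = C#; degree 6 (up an octave) = A#.
From C# to A# is 21 semitones, exactly the major thirteenth.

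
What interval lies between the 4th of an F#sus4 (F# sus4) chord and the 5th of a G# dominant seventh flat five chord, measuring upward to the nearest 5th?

minor third

The 4th of F#sus4 (F# sus4) is B; the 5th of G# dominant seventh flat five is D.
From B to D: 3 semitones over a third = minor.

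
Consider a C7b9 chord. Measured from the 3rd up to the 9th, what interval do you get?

d7

Spelling the chord: C E G B♭ D♭.
So we need the interval from E up to D♭.
From E to D♭: 9 semitones over a seventh = diminished.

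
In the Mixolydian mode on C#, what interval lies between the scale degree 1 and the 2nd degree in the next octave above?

major ninth

C# mixolydian: C# D# E# F# G# A# B.
Scale degree 1 = C#; 2nd degree (up an octave) = D#.
From C# to D# is 14 semitones, exactly the major ninth.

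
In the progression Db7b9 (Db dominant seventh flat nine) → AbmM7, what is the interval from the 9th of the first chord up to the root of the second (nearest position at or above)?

The 9th of Db7b9 (Db dominant seventh flat nine) is Ebb; the root of AbmM7 is Ab.
Ebb up to Ab is 6 semitones, a half step wider than a perfect fourth, so the interval is augmented.

augmented fourth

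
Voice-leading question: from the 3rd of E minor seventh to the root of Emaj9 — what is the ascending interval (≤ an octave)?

major sixth

E minor seventh has G as its 3rd, and Emaj9 has E as its root.
From G to E is 9 semitones, exactly the major sixth.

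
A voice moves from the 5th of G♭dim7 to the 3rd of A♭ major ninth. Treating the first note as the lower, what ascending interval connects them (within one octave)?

augmented 7th

The 5th of G♭dim7 is D𝄫; the 3rd of A♭ major ninth is C.
From D𝄫 to C: 12 semitones over a seventh = augmented.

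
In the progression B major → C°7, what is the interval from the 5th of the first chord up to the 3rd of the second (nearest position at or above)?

diminished seventh

The 5th of B major is F#; the 3rd of C°7 is Eb.
From F# to Eb: 9 semitones over a seventh = diminished.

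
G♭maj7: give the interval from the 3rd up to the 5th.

G♭maj7 is spelled G♭, B♭, D♭, F.
So we need the interval from B♭ up to D♭.
From B♭ to D♭: 3 semitones over a third = minor.

m3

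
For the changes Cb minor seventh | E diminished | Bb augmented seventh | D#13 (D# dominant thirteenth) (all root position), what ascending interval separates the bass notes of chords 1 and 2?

The roots are Cb and E.
Cb up to E is 5 semitones, a half step wider than a major third, so the interval is augmented.

augmented third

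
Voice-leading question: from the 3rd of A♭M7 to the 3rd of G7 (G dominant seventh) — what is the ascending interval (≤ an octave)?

major seventh

A♭M7 has C as its 3rd, and G7 (G dominant seventh) has B as its 3rd.
Counting 7 letters and 11 half steps from C gives a major seventh.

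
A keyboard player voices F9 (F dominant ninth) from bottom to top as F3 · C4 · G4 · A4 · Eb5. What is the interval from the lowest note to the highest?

The outer voices are F3 and Eb5.
14 letter names make it a fourteenth; at 22 semitones (a half step narrower than major) the quality is minor.

minor 14th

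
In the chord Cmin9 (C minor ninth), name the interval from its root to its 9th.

Spelling the chord: C–Eb–G–Bb–D.
The root is C and the 9th is D.
C up to D spans 9 letter names and 14 semitones — a major ninth.

major 9th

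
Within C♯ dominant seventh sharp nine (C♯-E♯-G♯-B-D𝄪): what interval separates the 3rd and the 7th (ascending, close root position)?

diminished fifth

The 3rd is E♯ and the 7th is B.
E♯ up to B is 6 semitones, a half step narrower than a perfect fifth, so the interval is diminished.
That tritone between 3rd and 7th is what gives the dominant seventh its pull toward resolution.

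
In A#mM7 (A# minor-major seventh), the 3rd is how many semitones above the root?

The chord tones of A#m(maj7) (A# minor-major seventh) are A#–C#–E#–G##.
A# to C# is a minor third: 3 semitones.

3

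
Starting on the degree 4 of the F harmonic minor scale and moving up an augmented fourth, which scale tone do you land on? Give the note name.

E

The scale is F G Ab Bb C Db E.
The degree 4 is Bb; an augmented fourth above that is E — scale degree 7.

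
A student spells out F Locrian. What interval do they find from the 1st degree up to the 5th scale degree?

diminished 5th

The scale runs F Gb Ab Bb Cb Db Eb.
So we need the interval from F up to Cb.
5 letter names make it a fifth; at 6 semitones (a half step narrower than perfect) the quality is diminished.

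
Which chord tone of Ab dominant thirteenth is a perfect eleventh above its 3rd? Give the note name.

Ab13: Ab–C–Eb–Gb–Bb–F.
The 3rd is C. A perfect eleventh above C is F.
F is the chord's 13th.

F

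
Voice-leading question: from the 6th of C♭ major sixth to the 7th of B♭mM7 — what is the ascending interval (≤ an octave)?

The 6th of C♭ major sixth is A♭; the 7th of B♭mM7 is A.
From A♭ to A: 1 semitone over a unison = augmented.

augmented 1st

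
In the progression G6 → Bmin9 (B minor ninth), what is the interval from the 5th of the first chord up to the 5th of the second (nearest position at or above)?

major third

The 5th of G6 is D; the 5th of Bmin9 (B minor ninth) is F♯.
D up to F♯ spans 3 letter names and 4 semitones — a major third.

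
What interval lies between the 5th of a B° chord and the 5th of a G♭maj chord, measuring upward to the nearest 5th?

m6

The 5th of B° is F; the 5th of G♭maj is D♭.
6 letter names make it a sixth; at 8 semitones (a half step narrower than major) the quality is minor.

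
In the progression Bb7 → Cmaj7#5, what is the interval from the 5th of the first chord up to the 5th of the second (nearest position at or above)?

The 5th of Bb7 is F; the 5th of Cmaj7#5 is G#.
F up to G# is 3 semitones, a half step wider than a major second, so the interval is augmented.

augmented second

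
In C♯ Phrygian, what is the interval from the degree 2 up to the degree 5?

augmented 4th

The scale runs C♯ D E F♯ G♯ A B.
That puts D below G♯.
D up to G♯ is 6 semitones, a half step wider than a perfect fourth, so the interval is augmented.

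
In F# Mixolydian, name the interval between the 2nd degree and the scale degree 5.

perfect fourth

The scale runs F# G# A# B C# D# E.
That puts G# below C#.
From G# to C# is 5 semitones, exactly the perfect fourth.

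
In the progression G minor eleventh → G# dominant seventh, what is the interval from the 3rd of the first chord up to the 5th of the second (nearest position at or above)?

augmented third

The 3rd of G minor eleventh is Bb; the 5th of G# dominant seventh is D#.
3 letter names make it a third; at 5 semitones (a half step wider than major) the quality is augmented.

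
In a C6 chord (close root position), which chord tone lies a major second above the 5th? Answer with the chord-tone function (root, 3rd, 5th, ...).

C6: C E G A.
The 5th is G. A major second above G is A.
A is the chord's 6th.

6th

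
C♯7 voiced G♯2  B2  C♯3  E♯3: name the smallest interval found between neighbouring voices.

Adjacent intervals: G♯2→B2 = minor third; B2→C♯3 = major second; C♯3→E♯3 = major third.
The smallest is B2 to C♯3, a major second (2 semitones).

major second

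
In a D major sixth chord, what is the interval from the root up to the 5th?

Spelling the chord: D–F♯–A–B.
So we need the interval from D up to A.
From D to A is 7 semitones, exactly the perfect fifth.

perfect fifth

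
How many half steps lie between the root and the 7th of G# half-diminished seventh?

10

The chord tones of G# half-diminished seventh are G# B D F#.
G# to F# is a minor seventh: 10 semitones.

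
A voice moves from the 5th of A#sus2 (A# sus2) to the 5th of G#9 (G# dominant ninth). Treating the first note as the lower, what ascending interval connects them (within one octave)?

minor 7th

A#sus2 (A# sus2) has E# as its 5th, and G#9 (G# dominant ninth) has D# as its 5th.
E# up to D# is 10 semitones, a half step narrower than a major seventh, so the interval is minor.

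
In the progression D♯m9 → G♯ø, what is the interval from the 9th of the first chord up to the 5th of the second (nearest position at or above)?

diminished 7th

D♯m9 has E♯ as its 9th, and G♯ø has D as its 5th.
7 letter names make it a seventh; at 9 semitones (a whole step narrower than major) the quality is diminished.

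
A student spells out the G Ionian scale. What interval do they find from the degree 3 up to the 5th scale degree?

m3

The scale runs G A B C D E F#.
Degree 3 = B; 5th scale degree = D.
From B to D: 3 semitones over a third = minor.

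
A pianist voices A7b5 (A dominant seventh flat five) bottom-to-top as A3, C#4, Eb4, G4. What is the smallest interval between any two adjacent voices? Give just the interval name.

diminished 3rd

Adjacent intervals: A3→C#4 = major third; C#4→Eb4 = diminished third; Eb4→G4 = major third.
The smallest is C#4 to Eb4, a diminished third (2 semitones).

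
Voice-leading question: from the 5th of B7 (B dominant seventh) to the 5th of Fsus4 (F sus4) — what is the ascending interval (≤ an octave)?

B7 (B dominant seventh) has F# as its 5th, and Fsus4 (F sus4) has C as its 5th.
From F# to C: 6 semitones over a fifth = diminished.

d5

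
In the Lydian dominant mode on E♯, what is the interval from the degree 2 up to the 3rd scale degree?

E♯ lydian dominant: E♯ F𝄪 G𝄪 A𝄪 B♯ C𝄪 D♯.
The degree 2 is F𝄪 and the 3rd degree is G𝄪.
From F𝄪 to G𝄪 is 2 semitones, exactly the major second.

M2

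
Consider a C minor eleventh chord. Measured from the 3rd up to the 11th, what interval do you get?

M9

Cm11 (C minor eleventh): C, E♭, G, B♭, D, F.
That puts E♭ below F.
Counting 9 letters and 14 half steps from E♭ gives a major ninth.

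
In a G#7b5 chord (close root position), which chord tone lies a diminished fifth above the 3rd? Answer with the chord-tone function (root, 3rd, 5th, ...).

7th

G#7b5 is spelled G#-B#-D-F#.
The 3rd is B#. A diminished fifth above B# is F#.
F# is the chord's 7th.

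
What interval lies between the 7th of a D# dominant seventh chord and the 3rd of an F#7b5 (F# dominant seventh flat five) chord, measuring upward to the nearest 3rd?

D# dominant seventh has C# as its 7th, and F#7b5 (F# dominant seventh flat five) has A# as its 3rd.
Counting 6 letters and 9 half steps from C# gives a major sixth.

major 6th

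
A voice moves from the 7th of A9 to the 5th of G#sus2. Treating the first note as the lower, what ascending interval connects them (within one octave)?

augmented 5th

A9 has G as its 7th, and G#sus2 has D# as its 5th.
G up to D# is 8 semitones, a half step wider than a perfect fifth, so the interval is augmented.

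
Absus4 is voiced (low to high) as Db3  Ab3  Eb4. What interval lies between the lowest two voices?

P5

Those voices are Db3 and Ab3.
Db up to Ab spans 5 letter names and 7 semitones — a perfect fifth.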